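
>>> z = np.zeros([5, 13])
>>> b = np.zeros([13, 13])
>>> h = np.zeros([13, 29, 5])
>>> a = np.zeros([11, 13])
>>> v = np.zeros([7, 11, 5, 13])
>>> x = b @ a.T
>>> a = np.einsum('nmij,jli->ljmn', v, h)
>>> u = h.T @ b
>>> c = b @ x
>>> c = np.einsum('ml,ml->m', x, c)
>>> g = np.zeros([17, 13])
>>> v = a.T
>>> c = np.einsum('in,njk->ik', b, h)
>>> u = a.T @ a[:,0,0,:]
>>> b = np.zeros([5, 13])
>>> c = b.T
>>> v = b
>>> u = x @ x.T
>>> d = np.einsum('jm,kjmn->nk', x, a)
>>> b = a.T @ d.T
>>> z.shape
(5, 13)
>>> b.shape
(7, 11, 13, 7)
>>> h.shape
(13, 29, 5)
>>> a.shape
(29, 13, 11, 7)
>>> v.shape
(5, 13)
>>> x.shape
(13, 11)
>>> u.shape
(13, 13)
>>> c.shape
(13, 5)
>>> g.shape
(17, 13)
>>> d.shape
(7, 29)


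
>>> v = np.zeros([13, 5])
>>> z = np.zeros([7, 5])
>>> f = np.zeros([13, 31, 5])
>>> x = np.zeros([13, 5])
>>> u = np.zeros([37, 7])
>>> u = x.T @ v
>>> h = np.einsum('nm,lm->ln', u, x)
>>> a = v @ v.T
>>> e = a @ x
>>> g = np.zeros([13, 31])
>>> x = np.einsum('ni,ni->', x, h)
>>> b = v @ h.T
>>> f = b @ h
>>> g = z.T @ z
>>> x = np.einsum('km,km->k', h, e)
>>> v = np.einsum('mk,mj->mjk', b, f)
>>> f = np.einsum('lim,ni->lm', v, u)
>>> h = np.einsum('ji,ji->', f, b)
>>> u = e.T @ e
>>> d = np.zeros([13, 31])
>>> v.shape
(13, 5, 13)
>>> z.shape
(7, 5)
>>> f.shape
(13, 13)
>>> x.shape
(13,)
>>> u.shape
(5, 5)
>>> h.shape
()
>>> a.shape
(13, 13)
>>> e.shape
(13, 5)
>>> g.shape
(5, 5)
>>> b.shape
(13, 13)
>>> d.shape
(13, 31)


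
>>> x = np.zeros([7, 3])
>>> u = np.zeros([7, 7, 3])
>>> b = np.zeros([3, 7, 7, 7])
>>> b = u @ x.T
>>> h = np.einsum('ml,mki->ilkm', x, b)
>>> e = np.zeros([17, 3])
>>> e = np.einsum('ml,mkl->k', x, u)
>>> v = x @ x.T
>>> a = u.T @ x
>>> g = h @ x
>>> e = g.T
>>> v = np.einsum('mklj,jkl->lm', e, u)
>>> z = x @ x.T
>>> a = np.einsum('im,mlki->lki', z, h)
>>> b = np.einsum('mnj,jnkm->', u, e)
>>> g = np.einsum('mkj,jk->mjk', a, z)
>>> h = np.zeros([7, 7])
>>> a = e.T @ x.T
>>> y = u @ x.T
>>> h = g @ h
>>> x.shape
(7, 3)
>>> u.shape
(7, 7, 3)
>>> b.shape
()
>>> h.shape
(3, 7, 7)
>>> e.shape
(3, 7, 3, 7)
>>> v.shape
(3, 3)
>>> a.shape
(7, 3, 7, 7)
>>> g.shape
(3, 7, 7)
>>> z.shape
(7, 7)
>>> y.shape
(7, 7, 7)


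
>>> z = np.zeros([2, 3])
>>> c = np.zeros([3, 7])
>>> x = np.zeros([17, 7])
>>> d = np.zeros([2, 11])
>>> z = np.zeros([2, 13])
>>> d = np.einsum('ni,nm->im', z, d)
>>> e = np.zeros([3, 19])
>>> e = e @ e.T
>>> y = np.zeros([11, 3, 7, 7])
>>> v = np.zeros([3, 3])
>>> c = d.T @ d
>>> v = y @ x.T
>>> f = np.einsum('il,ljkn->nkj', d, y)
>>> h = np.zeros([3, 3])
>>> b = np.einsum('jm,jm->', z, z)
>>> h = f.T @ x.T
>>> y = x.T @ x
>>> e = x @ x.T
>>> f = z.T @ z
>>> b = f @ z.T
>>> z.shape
(2, 13)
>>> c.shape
(11, 11)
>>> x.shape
(17, 7)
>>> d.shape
(13, 11)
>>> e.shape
(17, 17)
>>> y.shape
(7, 7)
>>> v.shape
(11, 3, 7, 17)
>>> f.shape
(13, 13)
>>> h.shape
(3, 7, 17)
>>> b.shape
(13, 2)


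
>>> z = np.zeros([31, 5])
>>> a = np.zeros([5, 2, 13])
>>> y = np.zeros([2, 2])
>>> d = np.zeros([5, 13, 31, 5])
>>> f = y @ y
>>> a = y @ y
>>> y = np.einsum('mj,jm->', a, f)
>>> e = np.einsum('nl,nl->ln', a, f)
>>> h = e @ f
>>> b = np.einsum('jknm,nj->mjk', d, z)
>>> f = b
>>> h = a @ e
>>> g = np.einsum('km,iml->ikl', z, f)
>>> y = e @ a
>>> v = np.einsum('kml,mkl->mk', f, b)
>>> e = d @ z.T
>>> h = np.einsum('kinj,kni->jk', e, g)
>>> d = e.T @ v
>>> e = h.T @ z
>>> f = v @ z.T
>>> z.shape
(31, 5)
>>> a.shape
(2, 2)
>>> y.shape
(2, 2)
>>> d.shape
(31, 31, 13, 5)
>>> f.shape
(5, 31)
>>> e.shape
(5, 5)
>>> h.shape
(31, 5)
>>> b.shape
(5, 5, 13)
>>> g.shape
(5, 31, 13)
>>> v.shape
(5, 5)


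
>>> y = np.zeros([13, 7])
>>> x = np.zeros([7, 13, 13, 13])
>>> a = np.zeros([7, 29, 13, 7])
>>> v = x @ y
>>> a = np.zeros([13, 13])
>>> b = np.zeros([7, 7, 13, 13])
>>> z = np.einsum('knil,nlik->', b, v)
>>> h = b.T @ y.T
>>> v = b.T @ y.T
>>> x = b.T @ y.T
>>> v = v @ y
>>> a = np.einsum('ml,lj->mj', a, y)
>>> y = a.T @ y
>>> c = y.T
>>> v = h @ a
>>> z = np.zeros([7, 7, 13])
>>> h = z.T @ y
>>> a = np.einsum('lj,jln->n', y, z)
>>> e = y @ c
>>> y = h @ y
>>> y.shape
(13, 7, 7)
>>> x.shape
(13, 13, 7, 13)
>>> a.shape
(13,)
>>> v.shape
(13, 13, 7, 7)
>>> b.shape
(7, 7, 13, 13)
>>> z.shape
(7, 7, 13)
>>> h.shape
(13, 7, 7)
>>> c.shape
(7, 7)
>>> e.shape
(7, 7)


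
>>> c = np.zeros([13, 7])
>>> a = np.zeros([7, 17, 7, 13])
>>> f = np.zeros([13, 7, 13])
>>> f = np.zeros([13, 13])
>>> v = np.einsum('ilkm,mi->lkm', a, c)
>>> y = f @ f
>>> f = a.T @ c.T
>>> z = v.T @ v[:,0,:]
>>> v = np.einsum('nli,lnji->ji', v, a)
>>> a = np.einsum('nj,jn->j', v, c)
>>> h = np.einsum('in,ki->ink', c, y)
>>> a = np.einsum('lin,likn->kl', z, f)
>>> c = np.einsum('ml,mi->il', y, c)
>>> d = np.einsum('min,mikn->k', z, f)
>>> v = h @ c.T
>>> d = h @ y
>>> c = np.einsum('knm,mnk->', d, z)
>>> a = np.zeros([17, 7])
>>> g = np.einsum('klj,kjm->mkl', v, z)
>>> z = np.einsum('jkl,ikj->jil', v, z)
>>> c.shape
()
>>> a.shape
(17, 7)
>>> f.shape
(13, 7, 17, 13)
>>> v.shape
(13, 7, 7)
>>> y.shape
(13, 13)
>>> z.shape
(13, 13, 7)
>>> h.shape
(13, 7, 13)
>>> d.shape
(13, 7, 13)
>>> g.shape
(13, 13, 7)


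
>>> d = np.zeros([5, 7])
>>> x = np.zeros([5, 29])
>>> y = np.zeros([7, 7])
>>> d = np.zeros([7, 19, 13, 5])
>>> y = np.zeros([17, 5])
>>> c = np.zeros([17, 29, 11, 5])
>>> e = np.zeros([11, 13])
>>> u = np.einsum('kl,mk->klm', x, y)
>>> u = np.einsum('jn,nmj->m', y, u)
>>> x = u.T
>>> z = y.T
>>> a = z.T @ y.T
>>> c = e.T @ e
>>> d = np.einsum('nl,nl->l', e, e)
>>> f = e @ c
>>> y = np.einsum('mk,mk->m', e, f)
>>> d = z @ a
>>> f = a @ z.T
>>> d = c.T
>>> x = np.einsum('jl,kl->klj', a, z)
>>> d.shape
(13, 13)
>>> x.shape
(5, 17, 17)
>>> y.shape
(11,)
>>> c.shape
(13, 13)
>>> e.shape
(11, 13)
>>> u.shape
(29,)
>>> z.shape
(5, 17)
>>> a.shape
(17, 17)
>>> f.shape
(17, 5)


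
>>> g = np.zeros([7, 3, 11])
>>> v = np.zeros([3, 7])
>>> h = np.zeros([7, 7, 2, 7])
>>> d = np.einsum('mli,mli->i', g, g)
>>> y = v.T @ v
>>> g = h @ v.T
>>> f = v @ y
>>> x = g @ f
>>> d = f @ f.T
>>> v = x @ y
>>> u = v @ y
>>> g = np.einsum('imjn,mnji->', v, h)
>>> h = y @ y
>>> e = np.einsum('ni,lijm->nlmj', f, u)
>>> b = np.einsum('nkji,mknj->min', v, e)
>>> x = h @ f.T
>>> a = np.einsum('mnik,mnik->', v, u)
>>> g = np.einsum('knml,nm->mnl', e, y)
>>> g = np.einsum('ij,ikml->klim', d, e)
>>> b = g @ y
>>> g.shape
(7, 2, 3, 7)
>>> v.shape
(7, 7, 2, 7)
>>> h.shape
(7, 7)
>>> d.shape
(3, 3)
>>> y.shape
(7, 7)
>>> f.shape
(3, 7)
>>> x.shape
(7, 3)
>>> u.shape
(7, 7, 2, 7)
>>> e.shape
(3, 7, 7, 2)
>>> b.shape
(7, 2, 3, 7)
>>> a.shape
()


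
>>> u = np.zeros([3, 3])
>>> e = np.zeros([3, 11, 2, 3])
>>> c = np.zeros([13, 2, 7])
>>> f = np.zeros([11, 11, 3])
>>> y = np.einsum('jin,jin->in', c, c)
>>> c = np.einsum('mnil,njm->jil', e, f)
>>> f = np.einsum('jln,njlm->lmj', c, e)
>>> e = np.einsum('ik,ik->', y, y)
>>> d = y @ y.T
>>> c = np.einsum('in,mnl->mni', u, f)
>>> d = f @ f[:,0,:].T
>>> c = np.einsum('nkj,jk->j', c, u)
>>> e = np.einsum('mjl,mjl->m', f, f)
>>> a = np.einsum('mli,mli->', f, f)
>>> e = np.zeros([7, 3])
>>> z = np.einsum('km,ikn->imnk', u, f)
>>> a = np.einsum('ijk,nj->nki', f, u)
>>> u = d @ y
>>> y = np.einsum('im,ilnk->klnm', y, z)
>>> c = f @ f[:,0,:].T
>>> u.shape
(2, 3, 7)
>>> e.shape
(7, 3)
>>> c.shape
(2, 3, 2)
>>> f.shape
(2, 3, 11)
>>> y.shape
(3, 3, 11, 7)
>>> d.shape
(2, 3, 2)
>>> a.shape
(3, 11, 2)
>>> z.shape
(2, 3, 11, 3)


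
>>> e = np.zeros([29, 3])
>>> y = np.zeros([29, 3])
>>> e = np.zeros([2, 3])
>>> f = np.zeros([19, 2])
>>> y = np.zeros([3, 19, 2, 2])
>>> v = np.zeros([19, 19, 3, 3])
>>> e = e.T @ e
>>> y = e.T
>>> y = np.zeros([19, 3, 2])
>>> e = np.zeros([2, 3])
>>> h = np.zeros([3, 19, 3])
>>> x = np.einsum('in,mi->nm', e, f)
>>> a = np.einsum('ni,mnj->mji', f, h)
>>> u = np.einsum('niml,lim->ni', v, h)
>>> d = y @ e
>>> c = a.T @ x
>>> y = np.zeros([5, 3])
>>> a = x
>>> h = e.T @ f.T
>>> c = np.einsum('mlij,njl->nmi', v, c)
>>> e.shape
(2, 3)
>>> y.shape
(5, 3)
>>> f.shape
(19, 2)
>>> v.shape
(19, 19, 3, 3)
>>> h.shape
(3, 19)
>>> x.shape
(3, 19)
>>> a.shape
(3, 19)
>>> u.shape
(19, 19)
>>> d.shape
(19, 3, 3)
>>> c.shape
(2, 19, 3)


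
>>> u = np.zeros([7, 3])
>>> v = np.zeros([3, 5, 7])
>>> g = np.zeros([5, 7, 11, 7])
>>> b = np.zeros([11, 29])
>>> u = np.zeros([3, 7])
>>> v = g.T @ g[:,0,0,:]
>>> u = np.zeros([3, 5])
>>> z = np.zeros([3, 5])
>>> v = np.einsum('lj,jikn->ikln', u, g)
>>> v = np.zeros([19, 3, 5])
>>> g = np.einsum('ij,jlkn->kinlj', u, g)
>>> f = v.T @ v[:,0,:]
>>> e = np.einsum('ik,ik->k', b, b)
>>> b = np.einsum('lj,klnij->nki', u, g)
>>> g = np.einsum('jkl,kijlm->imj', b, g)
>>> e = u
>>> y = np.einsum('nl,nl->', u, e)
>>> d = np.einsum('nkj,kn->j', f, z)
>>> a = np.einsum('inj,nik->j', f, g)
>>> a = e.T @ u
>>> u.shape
(3, 5)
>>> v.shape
(19, 3, 5)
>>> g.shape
(3, 5, 7)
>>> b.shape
(7, 11, 7)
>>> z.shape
(3, 5)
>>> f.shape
(5, 3, 5)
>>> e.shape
(3, 5)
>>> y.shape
()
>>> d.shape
(5,)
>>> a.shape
(5, 5)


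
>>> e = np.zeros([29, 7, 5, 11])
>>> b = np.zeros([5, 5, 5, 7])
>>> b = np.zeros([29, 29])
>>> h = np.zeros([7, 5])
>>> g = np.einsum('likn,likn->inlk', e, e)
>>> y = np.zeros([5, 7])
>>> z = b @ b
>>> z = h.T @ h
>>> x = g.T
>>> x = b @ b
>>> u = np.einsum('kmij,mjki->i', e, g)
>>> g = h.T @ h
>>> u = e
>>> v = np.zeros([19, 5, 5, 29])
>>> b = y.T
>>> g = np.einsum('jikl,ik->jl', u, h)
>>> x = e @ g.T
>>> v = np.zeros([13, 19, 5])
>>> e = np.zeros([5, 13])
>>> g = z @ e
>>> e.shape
(5, 13)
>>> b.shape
(7, 5)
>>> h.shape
(7, 5)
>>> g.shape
(5, 13)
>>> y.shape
(5, 7)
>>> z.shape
(5, 5)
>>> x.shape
(29, 7, 5, 29)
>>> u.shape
(29, 7, 5, 11)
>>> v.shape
(13, 19, 5)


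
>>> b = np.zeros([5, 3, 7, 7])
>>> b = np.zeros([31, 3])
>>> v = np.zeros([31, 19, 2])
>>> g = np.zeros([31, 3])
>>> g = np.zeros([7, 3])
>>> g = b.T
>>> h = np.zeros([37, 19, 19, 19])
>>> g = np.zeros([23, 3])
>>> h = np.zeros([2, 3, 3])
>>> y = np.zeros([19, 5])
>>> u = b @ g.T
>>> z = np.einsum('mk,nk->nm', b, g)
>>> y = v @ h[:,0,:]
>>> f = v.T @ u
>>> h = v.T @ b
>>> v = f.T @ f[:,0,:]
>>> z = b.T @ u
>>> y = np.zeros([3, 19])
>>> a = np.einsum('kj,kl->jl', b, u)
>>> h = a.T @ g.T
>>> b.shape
(31, 3)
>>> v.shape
(23, 19, 23)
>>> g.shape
(23, 3)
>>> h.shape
(23, 23)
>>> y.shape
(3, 19)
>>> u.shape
(31, 23)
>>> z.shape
(3, 23)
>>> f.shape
(2, 19, 23)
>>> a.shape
(3, 23)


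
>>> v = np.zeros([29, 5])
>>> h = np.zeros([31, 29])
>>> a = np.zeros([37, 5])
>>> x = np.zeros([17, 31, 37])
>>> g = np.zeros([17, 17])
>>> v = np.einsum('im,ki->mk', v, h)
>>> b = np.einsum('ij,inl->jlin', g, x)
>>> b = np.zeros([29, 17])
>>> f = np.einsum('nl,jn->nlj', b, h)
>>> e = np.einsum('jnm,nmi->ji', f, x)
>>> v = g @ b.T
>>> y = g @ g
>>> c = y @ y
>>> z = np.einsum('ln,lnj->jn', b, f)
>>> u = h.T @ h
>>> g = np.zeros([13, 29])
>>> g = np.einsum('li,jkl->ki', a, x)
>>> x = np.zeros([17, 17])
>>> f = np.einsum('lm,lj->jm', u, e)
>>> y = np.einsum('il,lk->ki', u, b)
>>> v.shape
(17, 29)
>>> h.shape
(31, 29)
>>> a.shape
(37, 5)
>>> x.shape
(17, 17)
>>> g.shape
(31, 5)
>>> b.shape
(29, 17)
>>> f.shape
(37, 29)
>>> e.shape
(29, 37)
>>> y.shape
(17, 29)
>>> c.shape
(17, 17)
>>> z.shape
(31, 17)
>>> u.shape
(29, 29)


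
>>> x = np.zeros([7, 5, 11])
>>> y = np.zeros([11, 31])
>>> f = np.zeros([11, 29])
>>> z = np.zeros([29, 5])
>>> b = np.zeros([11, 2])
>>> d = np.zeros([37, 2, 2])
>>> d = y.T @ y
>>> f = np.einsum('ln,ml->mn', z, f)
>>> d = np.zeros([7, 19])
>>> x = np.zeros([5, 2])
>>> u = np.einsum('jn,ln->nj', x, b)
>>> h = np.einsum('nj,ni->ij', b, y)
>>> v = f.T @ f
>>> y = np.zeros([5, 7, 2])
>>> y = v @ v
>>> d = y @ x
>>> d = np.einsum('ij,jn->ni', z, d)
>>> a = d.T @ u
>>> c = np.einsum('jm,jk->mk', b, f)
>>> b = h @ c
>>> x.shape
(5, 2)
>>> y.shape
(5, 5)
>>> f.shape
(11, 5)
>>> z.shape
(29, 5)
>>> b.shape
(31, 5)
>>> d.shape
(2, 29)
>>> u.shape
(2, 5)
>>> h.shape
(31, 2)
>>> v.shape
(5, 5)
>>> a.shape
(29, 5)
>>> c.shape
(2, 5)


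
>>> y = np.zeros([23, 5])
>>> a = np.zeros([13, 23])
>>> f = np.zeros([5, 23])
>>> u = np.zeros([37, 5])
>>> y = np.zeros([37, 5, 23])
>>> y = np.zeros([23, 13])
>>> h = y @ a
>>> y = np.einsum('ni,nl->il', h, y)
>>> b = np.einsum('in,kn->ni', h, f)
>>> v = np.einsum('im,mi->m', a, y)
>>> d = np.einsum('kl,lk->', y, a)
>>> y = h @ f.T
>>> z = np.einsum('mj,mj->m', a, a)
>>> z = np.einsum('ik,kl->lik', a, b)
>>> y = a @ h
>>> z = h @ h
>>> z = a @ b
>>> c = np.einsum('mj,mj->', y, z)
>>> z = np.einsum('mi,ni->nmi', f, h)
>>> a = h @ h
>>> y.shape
(13, 23)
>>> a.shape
(23, 23)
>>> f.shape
(5, 23)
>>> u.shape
(37, 5)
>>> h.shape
(23, 23)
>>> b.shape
(23, 23)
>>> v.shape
(23,)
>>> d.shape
()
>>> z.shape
(23, 5, 23)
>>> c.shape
()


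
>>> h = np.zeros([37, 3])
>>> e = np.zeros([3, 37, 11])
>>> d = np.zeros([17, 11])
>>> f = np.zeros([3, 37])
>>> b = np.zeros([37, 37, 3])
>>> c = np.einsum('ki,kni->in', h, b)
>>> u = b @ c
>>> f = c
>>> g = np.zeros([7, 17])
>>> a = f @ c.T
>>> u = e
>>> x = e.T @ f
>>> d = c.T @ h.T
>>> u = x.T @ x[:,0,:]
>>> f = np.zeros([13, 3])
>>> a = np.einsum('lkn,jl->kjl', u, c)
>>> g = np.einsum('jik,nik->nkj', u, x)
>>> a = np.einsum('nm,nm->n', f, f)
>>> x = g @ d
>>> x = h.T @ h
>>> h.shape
(37, 3)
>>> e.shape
(3, 37, 11)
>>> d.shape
(37, 37)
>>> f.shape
(13, 3)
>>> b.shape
(37, 37, 3)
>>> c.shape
(3, 37)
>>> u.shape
(37, 37, 37)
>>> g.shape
(11, 37, 37)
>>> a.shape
(13,)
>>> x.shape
(3, 3)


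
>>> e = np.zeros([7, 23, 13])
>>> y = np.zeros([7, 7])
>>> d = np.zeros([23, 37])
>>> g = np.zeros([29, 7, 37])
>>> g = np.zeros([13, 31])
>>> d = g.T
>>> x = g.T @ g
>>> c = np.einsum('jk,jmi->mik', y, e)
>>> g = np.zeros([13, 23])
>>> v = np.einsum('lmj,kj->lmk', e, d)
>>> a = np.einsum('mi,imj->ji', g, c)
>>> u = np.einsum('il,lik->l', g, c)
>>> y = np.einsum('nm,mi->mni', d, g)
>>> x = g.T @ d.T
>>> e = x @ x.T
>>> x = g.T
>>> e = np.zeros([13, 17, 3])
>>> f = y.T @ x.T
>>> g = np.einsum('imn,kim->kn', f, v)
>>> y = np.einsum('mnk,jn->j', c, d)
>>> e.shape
(13, 17, 3)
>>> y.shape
(31,)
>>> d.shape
(31, 13)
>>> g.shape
(7, 23)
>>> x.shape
(23, 13)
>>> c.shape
(23, 13, 7)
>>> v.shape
(7, 23, 31)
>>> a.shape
(7, 23)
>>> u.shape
(23,)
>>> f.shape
(23, 31, 23)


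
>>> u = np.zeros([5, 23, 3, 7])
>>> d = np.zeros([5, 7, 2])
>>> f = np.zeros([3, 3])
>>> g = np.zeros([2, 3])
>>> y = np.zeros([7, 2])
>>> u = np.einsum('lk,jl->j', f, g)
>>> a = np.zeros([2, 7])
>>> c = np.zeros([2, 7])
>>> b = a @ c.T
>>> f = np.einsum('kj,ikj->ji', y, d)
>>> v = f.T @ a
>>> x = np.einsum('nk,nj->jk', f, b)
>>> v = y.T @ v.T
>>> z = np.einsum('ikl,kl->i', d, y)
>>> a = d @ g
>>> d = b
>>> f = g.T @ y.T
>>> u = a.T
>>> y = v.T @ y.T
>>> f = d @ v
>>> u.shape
(3, 7, 5)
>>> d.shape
(2, 2)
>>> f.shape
(2, 5)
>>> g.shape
(2, 3)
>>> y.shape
(5, 7)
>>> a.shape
(5, 7, 3)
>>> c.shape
(2, 7)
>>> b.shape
(2, 2)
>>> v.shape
(2, 5)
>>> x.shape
(2, 5)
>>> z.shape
(5,)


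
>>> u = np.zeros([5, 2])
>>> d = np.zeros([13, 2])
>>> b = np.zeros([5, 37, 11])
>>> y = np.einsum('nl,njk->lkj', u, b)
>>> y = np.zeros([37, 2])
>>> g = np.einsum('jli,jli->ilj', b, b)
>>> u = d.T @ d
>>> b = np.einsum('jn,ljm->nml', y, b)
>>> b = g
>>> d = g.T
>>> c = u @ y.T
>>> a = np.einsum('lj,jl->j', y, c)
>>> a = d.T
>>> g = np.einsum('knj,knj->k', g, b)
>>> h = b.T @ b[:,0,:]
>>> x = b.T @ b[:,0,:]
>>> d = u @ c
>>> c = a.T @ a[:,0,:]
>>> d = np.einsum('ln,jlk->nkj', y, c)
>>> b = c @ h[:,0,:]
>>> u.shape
(2, 2)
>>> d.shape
(2, 5, 5)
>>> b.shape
(5, 37, 5)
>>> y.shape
(37, 2)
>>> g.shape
(11,)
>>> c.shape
(5, 37, 5)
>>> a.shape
(11, 37, 5)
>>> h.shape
(5, 37, 5)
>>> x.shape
(5, 37, 5)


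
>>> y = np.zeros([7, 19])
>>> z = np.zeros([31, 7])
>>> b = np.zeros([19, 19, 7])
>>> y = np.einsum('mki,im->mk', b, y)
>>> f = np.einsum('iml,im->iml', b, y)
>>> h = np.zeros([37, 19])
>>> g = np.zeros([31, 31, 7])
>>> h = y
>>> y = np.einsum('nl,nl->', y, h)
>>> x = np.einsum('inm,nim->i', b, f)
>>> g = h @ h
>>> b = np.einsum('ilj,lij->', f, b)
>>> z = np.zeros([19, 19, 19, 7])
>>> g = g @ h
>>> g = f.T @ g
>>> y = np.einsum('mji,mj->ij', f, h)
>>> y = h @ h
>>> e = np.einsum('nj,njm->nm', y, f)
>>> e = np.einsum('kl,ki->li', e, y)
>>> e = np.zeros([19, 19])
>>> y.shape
(19, 19)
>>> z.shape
(19, 19, 19, 7)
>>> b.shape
()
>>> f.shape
(19, 19, 7)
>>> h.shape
(19, 19)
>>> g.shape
(7, 19, 19)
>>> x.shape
(19,)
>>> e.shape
(19, 19)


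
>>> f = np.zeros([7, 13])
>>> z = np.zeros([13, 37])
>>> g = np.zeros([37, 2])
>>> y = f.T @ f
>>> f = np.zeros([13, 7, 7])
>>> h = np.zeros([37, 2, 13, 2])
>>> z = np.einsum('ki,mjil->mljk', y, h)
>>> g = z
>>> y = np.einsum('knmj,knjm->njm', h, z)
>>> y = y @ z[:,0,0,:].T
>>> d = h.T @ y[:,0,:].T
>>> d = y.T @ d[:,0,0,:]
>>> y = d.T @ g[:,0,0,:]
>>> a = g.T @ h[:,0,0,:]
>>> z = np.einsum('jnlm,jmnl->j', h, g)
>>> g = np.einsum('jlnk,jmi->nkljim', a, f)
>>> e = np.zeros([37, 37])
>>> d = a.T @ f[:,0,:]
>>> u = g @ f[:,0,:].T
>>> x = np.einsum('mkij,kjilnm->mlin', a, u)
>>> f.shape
(13, 7, 7)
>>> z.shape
(37,)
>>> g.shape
(2, 2, 2, 13, 7, 7)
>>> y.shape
(2, 2, 13)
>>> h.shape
(37, 2, 13, 2)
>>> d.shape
(2, 2, 2, 7)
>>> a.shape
(13, 2, 2, 2)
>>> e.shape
(37, 37)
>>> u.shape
(2, 2, 2, 13, 7, 13)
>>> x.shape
(13, 13, 2, 7)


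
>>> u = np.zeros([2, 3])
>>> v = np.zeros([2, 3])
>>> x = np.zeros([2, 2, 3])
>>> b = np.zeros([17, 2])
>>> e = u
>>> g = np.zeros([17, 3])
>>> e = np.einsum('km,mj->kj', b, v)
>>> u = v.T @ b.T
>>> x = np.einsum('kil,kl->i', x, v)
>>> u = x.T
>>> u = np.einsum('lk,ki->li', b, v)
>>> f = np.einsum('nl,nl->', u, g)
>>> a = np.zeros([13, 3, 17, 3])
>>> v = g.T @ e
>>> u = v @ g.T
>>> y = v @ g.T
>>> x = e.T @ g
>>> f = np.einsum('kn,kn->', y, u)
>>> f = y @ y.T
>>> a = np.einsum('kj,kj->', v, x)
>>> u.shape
(3, 17)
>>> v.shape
(3, 3)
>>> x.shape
(3, 3)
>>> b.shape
(17, 2)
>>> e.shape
(17, 3)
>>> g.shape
(17, 3)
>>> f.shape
(3, 3)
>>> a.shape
()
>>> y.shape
(3, 17)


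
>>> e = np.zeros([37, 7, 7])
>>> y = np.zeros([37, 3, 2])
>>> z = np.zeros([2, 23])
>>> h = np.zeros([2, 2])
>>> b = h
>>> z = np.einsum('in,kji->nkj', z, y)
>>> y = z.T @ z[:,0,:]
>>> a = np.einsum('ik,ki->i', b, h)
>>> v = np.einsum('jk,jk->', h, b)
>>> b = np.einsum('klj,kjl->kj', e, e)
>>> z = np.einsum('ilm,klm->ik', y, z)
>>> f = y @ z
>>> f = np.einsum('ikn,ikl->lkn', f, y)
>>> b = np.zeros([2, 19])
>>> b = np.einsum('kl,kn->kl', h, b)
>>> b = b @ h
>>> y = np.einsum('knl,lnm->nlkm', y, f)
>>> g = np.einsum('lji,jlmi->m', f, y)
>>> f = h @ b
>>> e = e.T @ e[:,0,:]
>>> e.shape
(7, 7, 7)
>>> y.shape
(37, 3, 3, 23)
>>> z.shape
(3, 23)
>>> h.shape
(2, 2)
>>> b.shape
(2, 2)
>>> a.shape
(2,)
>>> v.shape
()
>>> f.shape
(2, 2)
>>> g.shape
(3,)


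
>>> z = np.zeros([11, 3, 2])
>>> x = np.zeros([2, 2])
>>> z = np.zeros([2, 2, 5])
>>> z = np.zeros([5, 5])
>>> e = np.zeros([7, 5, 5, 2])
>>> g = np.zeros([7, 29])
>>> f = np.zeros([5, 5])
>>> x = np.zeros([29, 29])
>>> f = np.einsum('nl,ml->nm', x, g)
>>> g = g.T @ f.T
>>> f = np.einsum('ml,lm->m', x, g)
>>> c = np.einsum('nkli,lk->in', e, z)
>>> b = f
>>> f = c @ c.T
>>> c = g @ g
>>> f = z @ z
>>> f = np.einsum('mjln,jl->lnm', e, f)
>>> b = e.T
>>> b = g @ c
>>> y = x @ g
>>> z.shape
(5, 5)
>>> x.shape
(29, 29)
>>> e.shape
(7, 5, 5, 2)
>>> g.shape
(29, 29)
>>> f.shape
(5, 2, 7)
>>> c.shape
(29, 29)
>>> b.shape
(29, 29)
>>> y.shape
(29, 29)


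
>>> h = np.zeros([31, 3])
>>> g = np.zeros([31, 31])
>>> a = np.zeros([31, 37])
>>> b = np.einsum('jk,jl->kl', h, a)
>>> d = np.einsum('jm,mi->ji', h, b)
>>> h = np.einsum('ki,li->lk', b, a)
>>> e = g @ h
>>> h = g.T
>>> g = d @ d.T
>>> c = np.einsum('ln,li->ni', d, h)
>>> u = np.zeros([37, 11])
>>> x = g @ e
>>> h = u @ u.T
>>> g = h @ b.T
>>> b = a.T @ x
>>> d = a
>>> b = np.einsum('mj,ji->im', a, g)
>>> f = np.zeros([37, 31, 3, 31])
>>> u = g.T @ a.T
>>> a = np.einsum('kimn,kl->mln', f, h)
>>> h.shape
(37, 37)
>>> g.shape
(37, 3)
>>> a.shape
(3, 37, 31)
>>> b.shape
(3, 31)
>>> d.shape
(31, 37)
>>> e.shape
(31, 3)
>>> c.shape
(37, 31)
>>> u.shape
(3, 31)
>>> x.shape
(31, 3)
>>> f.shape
(37, 31, 3, 31)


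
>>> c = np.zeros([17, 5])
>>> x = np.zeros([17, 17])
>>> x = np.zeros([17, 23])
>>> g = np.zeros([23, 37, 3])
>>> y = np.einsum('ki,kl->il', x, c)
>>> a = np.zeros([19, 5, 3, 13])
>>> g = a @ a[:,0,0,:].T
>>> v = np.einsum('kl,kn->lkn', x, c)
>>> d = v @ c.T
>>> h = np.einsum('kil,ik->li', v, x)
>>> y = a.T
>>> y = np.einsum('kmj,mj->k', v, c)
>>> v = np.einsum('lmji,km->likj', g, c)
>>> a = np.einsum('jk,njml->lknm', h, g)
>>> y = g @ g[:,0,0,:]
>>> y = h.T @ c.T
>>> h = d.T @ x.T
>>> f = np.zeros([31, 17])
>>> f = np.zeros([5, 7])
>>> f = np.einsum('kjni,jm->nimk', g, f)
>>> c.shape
(17, 5)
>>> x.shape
(17, 23)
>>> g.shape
(19, 5, 3, 19)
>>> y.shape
(17, 17)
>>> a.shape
(19, 17, 19, 3)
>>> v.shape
(19, 19, 17, 3)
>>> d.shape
(23, 17, 17)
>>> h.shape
(17, 17, 17)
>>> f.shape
(3, 19, 7, 19)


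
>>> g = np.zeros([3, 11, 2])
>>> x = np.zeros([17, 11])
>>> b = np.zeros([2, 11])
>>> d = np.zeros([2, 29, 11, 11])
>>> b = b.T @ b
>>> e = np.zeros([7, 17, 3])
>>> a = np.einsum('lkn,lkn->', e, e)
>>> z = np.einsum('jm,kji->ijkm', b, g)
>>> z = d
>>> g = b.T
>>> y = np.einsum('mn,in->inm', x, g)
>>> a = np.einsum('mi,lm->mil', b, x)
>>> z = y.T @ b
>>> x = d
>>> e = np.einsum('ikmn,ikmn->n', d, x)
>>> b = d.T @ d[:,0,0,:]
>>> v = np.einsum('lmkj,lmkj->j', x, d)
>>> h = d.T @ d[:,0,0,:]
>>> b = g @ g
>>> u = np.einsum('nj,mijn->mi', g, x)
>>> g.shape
(11, 11)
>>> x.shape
(2, 29, 11, 11)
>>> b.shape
(11, 11)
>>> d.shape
(2, 29, 11, 11)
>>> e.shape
(11,)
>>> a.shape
(11, 11, 17)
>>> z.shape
(17, 11, 11)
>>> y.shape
(11, 11, 17)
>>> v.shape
(11,)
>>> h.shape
(11, 11, 29, 11)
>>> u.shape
(2, 29)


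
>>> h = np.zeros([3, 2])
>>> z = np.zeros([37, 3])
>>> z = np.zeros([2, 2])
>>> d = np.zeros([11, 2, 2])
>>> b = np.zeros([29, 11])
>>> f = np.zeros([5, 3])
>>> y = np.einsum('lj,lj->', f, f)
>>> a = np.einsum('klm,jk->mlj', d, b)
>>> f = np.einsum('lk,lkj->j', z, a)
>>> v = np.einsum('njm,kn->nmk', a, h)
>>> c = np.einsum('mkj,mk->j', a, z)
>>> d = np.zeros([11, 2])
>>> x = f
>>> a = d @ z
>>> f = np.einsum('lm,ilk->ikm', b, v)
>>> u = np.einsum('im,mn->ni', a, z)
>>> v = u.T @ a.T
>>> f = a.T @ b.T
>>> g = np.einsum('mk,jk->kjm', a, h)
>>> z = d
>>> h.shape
(3, 2)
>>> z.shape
(11, 2)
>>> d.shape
(11, 2)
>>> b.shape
(29, 11)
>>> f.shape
(2, 29)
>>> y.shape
()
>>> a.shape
(11, 2)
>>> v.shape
(11, 11)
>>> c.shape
(29,)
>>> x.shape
(29,)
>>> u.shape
(2, 11)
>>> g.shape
(2, 3, 11)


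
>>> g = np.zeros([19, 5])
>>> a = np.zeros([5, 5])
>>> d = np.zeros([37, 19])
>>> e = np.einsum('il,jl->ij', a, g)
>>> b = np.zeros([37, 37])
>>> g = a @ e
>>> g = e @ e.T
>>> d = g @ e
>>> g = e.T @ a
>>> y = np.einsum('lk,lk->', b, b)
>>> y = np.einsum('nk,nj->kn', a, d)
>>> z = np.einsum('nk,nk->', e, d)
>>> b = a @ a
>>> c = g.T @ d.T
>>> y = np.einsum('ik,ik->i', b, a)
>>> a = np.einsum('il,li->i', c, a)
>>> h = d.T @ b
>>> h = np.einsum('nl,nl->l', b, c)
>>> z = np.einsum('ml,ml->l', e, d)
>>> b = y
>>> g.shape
(19, 5)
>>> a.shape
(5,)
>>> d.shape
(5, 19)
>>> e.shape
(5, 19)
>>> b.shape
(5,)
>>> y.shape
(5,)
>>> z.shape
(19,)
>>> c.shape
(5, 5)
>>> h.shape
(5,)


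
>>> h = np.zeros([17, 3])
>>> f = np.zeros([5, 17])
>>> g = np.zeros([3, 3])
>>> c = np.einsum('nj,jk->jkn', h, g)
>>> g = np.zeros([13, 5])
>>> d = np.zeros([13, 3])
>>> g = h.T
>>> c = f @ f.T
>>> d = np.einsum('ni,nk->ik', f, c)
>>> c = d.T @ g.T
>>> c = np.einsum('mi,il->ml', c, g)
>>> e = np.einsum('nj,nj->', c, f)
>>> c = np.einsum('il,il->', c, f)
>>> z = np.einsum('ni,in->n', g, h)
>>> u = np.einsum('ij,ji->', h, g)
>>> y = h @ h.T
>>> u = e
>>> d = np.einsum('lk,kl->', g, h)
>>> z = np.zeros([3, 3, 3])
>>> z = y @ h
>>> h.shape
(17, 3)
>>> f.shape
(5, 17)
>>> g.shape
(3, 17)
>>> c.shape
()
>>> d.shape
()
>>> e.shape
()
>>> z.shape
(17, 3)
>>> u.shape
()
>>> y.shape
(17, 17)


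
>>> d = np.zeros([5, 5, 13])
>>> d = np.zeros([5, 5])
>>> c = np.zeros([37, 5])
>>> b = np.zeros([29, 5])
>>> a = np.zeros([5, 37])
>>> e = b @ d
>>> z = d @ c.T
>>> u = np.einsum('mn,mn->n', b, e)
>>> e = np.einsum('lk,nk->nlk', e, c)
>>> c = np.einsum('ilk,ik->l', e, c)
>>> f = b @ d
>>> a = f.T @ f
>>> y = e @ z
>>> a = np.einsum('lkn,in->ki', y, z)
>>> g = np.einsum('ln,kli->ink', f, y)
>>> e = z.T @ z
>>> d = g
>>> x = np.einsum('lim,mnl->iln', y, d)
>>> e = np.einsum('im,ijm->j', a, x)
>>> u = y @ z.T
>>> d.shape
(37, 5, 37)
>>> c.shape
(29,)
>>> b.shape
(29, 5)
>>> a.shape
(29, 5)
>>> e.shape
(37,)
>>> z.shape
(5, 37)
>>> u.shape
(37, 29, 5)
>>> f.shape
(29, 5)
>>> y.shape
(37, 29, 37)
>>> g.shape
(37, 5, 37)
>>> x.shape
(29, 37, 5)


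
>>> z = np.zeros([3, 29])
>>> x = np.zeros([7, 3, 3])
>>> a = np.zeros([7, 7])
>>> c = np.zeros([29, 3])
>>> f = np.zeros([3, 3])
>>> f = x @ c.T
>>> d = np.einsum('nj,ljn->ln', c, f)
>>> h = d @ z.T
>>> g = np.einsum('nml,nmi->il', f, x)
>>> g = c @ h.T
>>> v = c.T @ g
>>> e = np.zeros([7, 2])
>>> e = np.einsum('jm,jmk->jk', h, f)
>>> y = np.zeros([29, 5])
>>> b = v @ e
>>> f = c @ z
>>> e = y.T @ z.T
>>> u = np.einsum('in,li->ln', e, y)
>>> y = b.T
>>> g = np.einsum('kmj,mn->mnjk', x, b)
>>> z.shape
(3, 29)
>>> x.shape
(7, 3, 3)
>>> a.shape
(7, 7)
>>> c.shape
(29, 3)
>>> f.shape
(29, 29)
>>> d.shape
(7, 29)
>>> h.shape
(7, 3)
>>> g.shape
(3, 29, 3, 7)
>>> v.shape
(3, 7)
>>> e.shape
(5, 3)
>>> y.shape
(29, 3)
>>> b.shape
(3, 29)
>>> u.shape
(29, 3)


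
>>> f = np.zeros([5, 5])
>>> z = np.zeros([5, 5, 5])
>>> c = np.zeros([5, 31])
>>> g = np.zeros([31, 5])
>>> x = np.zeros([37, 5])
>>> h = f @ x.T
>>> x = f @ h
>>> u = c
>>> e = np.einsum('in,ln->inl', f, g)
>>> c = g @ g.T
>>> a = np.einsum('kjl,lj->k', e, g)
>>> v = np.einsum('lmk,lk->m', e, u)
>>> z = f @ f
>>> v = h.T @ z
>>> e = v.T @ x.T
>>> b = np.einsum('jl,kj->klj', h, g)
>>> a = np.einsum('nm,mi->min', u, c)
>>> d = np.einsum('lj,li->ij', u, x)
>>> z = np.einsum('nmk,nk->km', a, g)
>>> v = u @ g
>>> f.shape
(5, 5)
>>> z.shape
(5, 31)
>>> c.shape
(31, 31)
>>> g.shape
(31, 5)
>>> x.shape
(5, 37)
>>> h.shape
(5, 37)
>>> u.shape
(5, 31)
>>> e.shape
(5, 5)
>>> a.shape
(31, 31, 5)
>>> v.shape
(5, 5)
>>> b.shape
(31, 37, 5)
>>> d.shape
(37, 31)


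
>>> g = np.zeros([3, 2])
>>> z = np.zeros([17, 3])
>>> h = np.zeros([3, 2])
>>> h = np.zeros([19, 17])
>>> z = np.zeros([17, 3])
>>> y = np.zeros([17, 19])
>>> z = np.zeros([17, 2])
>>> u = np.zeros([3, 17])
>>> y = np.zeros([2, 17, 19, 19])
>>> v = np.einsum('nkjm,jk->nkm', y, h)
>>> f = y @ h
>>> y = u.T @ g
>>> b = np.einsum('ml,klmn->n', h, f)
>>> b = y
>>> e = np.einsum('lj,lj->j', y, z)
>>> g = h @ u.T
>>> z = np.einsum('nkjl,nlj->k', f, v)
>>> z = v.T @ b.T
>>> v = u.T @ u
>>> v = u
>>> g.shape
(19, 3)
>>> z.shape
(19, 17, 17)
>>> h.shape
(19, 17)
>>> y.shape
(17, 2)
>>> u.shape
(3, 17)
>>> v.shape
(3, 17)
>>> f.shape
(2, 17, 19, 17)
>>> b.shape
(17, 2)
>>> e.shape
(2,)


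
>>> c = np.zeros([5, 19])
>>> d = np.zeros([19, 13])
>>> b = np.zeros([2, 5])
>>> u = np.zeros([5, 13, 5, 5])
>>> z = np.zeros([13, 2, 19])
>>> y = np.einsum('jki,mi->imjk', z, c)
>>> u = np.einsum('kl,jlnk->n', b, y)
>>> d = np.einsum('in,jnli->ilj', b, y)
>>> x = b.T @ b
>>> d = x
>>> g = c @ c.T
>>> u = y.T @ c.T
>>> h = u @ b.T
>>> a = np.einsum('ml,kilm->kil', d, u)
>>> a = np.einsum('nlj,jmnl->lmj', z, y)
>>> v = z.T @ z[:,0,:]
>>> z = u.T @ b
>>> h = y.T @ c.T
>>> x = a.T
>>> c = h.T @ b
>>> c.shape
(5, 5, 13, 5)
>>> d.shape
(5, 5)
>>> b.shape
(2, 5)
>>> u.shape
(2, 13, 5, 5)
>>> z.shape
(5, 5, 13, 5)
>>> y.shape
(19, 5, 13, 2)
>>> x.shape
(19, 5, 2)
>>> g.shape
(5, 5)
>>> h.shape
(2, 13, 5, 5)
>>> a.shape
(2, 5, 19)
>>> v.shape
(19, 2, 19)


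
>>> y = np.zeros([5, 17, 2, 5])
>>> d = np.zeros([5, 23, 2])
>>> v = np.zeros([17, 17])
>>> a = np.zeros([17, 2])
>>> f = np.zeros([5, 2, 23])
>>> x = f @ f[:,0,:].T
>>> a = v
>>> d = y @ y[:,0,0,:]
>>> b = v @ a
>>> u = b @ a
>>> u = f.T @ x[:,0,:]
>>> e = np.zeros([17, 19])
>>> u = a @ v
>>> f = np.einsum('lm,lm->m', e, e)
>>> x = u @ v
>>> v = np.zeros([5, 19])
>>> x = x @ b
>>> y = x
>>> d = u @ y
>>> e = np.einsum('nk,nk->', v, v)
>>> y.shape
(17, 17)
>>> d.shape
(17, 17)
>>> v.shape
(5, 19)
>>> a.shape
(17, 17)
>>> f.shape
(19,)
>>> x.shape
(17, 17)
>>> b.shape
(17, 17)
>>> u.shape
(17, 17)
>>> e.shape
()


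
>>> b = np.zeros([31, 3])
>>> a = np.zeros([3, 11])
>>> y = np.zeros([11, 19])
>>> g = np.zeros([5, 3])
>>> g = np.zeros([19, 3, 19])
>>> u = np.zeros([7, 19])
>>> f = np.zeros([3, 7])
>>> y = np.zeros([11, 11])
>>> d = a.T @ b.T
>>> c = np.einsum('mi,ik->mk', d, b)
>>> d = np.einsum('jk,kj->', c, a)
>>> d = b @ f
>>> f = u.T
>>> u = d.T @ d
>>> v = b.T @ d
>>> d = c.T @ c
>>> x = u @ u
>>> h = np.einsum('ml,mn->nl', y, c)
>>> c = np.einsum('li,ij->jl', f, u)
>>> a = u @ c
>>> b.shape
(31, 3)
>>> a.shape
(7, 19)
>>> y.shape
(11, 11)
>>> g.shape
(19, 3, 19)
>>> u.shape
(7, 7)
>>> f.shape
(19, 7)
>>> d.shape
(3, 3)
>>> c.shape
(7, 19)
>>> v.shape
(3, 7)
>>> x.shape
(7, 7)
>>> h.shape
(3, 11)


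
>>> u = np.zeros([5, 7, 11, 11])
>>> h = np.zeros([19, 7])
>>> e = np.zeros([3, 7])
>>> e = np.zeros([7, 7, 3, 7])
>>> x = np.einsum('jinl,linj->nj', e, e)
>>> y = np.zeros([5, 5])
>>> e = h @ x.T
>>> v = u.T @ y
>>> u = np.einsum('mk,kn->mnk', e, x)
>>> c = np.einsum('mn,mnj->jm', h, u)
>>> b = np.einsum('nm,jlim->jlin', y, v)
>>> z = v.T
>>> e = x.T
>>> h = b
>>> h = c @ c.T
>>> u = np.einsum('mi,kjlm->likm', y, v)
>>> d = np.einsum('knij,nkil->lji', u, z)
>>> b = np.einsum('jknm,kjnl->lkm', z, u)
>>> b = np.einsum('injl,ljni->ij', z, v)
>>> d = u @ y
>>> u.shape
(7, 5, 11, 5)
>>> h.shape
(3, 3)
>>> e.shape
(7, 3)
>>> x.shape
(3, 7)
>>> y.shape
(5, 5)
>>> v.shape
(11, 11, 7, 5)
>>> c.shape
(3, 19)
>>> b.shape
(5, 11)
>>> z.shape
(5, 7, 11, 11)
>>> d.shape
(7, 5, 11, 5)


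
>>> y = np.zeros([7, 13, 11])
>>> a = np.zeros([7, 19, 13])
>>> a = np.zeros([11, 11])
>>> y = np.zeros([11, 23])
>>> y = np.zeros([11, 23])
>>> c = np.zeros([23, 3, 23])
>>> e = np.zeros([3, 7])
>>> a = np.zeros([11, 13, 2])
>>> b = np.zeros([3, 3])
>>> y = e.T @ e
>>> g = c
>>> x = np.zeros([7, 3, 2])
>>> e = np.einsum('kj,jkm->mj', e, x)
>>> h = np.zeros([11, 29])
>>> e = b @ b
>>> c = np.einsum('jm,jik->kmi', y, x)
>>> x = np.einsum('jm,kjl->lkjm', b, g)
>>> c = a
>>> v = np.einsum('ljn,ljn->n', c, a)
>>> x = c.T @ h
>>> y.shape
(7, 7)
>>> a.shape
(11, 13, 2)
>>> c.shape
(11, 13, 2)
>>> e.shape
(3, 3)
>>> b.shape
(3, 3)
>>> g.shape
(23, 3, 23)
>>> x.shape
(2, 13, 29)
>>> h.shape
(11, 29)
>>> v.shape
(2,)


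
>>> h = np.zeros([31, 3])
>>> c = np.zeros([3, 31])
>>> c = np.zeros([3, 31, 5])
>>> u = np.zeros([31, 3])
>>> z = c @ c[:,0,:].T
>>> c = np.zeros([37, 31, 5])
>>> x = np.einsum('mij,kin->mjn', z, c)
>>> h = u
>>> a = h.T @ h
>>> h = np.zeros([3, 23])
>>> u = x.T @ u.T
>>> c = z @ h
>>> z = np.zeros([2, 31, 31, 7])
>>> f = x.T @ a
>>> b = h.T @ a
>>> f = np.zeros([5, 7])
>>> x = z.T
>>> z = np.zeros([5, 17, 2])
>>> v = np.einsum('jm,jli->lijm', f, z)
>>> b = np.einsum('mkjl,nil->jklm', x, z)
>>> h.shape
(3, 23)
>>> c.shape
(3, 31, 23)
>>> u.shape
(5, 3, 31)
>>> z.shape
(5, 17, 2)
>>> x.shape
(7, 31, 31, 2)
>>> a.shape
(3, 3)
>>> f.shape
(5, 7)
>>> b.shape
(31, 31, 2, 7)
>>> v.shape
(17, 2, 5, 7)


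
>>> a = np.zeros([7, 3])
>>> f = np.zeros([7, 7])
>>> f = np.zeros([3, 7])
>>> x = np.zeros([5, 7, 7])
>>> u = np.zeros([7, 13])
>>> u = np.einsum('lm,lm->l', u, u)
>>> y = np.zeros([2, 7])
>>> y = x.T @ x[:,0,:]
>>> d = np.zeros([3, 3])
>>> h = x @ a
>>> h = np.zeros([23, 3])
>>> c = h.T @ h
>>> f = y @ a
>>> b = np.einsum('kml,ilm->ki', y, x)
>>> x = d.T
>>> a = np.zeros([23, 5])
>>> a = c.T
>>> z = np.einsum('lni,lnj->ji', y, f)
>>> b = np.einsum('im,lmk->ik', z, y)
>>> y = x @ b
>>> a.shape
(3, 3)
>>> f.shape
(7, 7, 3)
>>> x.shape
(3, 3)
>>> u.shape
(7,)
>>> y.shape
(3, 7)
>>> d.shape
(3, 3)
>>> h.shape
(23, 3)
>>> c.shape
(3, 3)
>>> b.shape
(3, 7)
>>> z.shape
(3, 7)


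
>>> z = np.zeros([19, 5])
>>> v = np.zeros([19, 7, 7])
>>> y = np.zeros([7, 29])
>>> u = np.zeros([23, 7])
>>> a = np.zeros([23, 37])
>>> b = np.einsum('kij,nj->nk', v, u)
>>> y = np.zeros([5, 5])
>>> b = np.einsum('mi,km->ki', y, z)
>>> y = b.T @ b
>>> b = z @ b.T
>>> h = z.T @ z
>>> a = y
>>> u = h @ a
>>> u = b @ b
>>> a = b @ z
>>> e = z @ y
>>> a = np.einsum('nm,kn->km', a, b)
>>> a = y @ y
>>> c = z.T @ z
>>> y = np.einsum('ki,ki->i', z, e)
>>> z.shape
(19, 5)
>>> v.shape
(19, 7, 7)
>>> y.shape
(5,)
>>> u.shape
(19, 19)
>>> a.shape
(5, 5)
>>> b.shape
(19, 19)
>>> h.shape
(5, 5)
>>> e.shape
(19, 5)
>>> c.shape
(5, 5)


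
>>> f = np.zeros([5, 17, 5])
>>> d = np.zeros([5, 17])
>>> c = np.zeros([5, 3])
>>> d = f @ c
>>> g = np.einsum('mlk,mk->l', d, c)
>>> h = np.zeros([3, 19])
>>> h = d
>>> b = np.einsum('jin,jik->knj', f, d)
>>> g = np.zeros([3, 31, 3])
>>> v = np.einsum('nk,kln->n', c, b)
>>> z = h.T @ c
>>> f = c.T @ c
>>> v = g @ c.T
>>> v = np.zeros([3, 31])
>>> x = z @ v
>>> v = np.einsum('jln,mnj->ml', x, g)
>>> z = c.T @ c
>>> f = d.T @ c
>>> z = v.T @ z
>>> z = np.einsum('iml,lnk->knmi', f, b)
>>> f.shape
(3, 17, 3)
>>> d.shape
(5, 17, 3)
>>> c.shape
(5, 3)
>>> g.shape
(3, 31, 3)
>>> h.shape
(5, 17, 3)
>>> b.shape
(3, 5, 5)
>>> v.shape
(3, 17)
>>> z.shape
(5, 5, 17, 3)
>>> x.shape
(3, 17, 31)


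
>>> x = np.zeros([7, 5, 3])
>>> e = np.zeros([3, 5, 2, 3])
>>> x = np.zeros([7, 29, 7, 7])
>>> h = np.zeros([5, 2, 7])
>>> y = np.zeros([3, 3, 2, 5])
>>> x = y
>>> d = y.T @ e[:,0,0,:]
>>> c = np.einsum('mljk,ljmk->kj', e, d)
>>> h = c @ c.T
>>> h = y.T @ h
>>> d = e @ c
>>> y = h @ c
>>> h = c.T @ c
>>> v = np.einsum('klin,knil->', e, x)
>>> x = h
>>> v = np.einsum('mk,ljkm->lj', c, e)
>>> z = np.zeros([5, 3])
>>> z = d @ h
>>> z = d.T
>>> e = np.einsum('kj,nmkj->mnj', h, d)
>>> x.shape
(2, 2)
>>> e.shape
(5, 3, 2)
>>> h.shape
(2, 2)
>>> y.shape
(5, 2, 3, 2)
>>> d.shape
(3, 5, 2, 2)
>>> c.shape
(3, 2)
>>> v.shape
(3, 5)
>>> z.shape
(2, 2, 5, 3)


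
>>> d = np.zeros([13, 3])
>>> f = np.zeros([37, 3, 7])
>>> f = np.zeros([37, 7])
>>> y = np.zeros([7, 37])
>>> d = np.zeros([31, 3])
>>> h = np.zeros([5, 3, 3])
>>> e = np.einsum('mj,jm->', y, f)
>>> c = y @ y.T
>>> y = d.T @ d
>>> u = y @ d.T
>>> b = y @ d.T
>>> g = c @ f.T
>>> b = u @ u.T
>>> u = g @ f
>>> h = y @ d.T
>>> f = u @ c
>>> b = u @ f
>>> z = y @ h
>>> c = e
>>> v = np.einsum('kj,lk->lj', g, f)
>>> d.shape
(31, 3)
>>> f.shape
(7, 7)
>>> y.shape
(3, 3)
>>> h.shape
(3, 31)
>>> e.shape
()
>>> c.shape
()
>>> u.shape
(7, 7)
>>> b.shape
(7, 7)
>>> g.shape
(7, 37)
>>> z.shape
(3, 31)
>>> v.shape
(7, 37)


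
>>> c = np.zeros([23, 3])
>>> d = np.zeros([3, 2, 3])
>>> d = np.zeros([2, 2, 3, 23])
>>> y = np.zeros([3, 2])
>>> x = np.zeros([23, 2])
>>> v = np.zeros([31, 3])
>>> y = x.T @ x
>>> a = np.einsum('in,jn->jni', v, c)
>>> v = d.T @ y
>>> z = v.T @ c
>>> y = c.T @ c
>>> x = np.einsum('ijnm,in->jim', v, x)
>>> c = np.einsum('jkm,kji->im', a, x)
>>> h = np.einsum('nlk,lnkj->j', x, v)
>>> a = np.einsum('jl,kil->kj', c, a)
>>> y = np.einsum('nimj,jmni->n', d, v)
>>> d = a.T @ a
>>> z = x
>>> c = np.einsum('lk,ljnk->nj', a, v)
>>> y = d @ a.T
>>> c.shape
(2, 3)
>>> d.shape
(2, 2)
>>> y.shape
(2, 23)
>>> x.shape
(3, 23, 2)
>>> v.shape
(23, 3, 2, 2)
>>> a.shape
(23, 2)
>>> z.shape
(3, 23, 2)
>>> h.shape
(2,)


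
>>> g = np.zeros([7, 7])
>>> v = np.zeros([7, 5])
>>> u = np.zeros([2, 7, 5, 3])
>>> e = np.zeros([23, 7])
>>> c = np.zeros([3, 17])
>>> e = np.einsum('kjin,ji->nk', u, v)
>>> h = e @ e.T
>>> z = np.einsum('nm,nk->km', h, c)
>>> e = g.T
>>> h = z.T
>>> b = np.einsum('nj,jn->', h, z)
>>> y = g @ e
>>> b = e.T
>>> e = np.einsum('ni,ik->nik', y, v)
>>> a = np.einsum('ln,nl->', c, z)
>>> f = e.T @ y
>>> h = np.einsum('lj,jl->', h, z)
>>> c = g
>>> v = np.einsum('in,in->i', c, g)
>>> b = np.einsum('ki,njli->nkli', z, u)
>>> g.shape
(7, 7)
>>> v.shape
(7,)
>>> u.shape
(2, 7, 5, 3)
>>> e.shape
(7, 7, 5)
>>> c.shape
(7, 7)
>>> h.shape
()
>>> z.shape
(17, 3)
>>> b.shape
(2, 17, 5, 3)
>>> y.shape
(7, 7)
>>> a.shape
()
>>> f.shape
(5, 7, 7)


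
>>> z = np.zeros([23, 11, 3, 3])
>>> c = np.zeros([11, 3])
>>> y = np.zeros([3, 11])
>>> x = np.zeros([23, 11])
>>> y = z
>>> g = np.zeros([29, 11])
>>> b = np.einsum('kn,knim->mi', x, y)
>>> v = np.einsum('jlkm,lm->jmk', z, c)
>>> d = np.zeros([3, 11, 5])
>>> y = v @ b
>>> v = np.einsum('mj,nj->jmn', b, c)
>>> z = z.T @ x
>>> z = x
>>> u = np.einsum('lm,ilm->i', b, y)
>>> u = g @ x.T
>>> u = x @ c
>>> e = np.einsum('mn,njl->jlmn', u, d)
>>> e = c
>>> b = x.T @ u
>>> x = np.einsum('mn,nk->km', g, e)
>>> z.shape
(23, 11)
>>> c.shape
(11, 3)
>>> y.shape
(23, 3, 3)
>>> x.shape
(3, 29)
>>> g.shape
(29, 11)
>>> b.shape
(11, 3)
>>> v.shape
(3, 3, 11)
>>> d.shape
(3, 11, 5)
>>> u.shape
(23, 3)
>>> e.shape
(11, 3)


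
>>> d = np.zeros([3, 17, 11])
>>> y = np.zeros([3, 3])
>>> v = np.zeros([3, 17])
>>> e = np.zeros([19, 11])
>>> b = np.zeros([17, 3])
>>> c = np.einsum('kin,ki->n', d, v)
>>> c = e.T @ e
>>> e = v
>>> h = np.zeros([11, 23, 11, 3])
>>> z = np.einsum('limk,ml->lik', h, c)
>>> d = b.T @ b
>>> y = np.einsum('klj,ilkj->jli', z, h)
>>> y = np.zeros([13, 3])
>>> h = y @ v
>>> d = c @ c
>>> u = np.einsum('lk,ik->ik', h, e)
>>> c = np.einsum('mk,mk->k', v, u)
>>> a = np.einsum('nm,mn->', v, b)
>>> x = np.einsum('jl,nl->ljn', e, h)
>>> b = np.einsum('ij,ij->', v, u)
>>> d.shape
(11, 11)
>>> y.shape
(13, 3)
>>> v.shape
(3, 17)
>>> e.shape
(3, 17)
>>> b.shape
()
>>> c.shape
(17,)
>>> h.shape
(13, 17)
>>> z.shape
(11, 23, 3)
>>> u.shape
(3, 17)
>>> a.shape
()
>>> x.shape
(17, 3, 13)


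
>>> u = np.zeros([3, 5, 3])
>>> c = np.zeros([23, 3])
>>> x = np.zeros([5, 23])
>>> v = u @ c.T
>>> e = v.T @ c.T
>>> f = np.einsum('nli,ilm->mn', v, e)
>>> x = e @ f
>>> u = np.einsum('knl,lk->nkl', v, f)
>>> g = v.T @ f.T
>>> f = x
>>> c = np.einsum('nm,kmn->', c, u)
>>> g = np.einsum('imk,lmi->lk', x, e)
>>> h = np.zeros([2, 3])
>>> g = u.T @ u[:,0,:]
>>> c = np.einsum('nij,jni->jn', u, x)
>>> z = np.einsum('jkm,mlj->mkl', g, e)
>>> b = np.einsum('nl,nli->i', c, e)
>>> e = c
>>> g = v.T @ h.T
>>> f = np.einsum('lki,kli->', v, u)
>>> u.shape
(5, 3, 23)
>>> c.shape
(23, 5)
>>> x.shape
(23, 5, 3)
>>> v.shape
(3, 5, 23)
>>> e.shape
(23, 5)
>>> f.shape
()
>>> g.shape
(23, 5, 2)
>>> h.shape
(2, 3)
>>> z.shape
(23, 3, 5)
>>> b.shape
(23,)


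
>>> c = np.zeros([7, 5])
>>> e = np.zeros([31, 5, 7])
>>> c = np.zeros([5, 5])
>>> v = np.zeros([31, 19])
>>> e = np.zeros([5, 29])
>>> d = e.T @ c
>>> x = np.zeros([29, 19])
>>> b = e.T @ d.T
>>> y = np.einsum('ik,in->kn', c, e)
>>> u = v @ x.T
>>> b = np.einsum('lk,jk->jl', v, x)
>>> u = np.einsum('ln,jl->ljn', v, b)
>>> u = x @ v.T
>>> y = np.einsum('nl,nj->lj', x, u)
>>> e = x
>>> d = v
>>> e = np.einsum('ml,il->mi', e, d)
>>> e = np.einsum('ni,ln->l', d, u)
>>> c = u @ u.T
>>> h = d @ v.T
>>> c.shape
(29, 29)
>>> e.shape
(29,)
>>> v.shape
(31, 19)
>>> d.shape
(31, 19)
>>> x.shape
(29, 19)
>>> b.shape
(29, 31)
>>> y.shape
(19, 31)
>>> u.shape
(29, 31)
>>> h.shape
(31, 31)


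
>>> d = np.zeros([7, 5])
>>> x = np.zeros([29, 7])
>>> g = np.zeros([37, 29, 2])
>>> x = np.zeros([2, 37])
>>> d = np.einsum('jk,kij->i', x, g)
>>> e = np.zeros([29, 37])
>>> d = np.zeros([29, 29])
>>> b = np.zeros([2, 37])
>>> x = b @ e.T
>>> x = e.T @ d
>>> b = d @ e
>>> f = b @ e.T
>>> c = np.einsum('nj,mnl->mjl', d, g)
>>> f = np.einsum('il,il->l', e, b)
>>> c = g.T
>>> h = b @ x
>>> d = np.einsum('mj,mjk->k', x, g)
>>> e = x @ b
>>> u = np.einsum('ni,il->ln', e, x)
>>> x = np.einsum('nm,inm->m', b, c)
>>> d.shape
(2,)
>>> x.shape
(37,)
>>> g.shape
(37, 29, 2)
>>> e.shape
(37, 37)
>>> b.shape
(29, 37)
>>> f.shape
(37,)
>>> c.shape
(2, 29, 37)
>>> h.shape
(29, 29)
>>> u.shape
(29, 37)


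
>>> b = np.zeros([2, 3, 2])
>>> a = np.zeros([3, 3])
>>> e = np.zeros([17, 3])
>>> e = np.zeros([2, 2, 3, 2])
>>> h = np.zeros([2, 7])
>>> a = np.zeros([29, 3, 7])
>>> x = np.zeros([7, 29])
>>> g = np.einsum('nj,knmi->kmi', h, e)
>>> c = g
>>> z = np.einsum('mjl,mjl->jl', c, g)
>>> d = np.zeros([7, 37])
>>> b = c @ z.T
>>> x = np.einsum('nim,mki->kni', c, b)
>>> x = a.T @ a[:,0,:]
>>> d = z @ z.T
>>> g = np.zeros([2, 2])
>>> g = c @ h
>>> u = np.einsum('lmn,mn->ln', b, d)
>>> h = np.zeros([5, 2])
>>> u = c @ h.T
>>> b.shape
(2, 3, 3)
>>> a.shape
(29, 3, 7)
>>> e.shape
(2, 2, 3, 2)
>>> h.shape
(5, 2)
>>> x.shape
(7, 3, 7)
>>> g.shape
(2, 3, 7)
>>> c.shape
(2, 3, 2)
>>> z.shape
(3, 2)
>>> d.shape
(3, 3)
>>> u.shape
(2, 3, 5)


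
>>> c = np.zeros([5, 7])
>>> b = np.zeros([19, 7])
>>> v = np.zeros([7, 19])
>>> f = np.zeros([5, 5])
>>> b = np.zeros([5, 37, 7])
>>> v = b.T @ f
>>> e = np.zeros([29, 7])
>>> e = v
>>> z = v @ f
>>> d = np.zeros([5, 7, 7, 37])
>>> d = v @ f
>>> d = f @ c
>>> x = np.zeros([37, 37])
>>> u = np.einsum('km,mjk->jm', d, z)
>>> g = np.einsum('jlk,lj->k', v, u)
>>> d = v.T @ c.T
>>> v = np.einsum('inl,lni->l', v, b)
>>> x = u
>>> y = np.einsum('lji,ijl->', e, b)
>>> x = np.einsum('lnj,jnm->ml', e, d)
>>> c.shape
(5, 7)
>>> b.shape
(5, 37, 7)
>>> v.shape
(5,)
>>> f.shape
(5, 5)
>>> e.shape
(7, 37, 5)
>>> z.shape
(7, 37, 5)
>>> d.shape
(5, 37, 5)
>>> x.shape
(5, 7)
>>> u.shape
(37, 7)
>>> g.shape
(5,)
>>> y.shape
()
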